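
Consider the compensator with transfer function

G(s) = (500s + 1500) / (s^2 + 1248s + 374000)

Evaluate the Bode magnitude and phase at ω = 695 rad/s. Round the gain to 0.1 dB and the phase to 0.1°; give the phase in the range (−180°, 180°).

Substitute s = j695:
Numerator: 500(j695) + 1500 = 1500 + j347500
Denominator: (j695)^2 + 1248(j695) + 374000 = -109025 + j867360
|N| = √(1500² + 347500²) ≈ 3.475e+05, ∠N ≈ 89.75°
|D| = √(109025² + 867360²) ≈ 8.7419e+05, ∠D ≈ 97.16°
|G| = 3.475e+05 / 8.7419e+05 ≈ 0.39751
Gain = 20 log₁₀(0.39751) ≈ -8.01 dB
∠G = 89.75° − 97.16° = -7.41°

-8.0 dB, -7.4°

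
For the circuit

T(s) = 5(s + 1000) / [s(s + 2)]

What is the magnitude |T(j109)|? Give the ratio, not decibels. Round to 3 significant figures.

At s = jω = j109:
zero (s+1000): 1000 + j109 → |·| = √(1000²+109²) = √1011881 ≈ 1005.9, ∠ = arctan(109/1000) ≈ 6.22°
pole (s+2): 2 + j109 → |·| = √(2²+109²) = √11885 ≈ 109.02, ∠ = arctan(109/2) ≈ 88.95°
pole at origin: |s| = 109, ∠ = 90.00° (in denominator)
|T| = 5 · 1005.9 / 11883 ≈ 0.42325

0.423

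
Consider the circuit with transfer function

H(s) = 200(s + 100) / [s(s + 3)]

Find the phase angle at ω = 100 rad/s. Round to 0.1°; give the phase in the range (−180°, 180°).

At s = jω = j100:
zero (s+100): 100 + j100 → |·| = √(100²+100²) = √20000 ≈ 141.42, ∠ = arctan(100/100) ≈ 45.00°
pole (s+3): 3 + j100 → |·| = √(3²+100²) = √10009 ≈ 100.04, ∠ = arctan(100/3) ≈ 88.28°
pole at origin: |s| = 100, ∠ = 90.00° (in denominator)
∠H = 45.00° − 178.28° = -133.28°

-133.3°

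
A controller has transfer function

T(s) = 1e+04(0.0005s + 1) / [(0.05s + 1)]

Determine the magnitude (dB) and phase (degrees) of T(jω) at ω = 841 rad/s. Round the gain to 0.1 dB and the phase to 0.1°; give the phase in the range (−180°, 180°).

48.2 dB, -65.8°

At ω = 841 rad/s:
zero (1 + j841·0.0005) = 1 + j0.4205 → |·| ≈ 1.0848, ∠ ≈ 22.81°
pole (1 + j841·0.05) = 1 + j42.05 → |·| ≈ 42.062, ∠ ≈ 88.64°
|T| = 1e+04 · 1.0848 / (42.062) ≈ 257.9
Gain = 20 log₁₀(257.9) ≈ 48.23 dB
∠T = (22.81°) − (88.64°) = -65.83°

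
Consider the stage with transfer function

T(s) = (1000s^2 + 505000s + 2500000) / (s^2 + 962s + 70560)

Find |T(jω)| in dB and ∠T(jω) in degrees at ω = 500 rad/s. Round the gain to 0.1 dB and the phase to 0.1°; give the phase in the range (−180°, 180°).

Substitute s = j500:
Numerator: 1000(j500)^2 + 505000(j500) + 2500000 = -247500000 + j252500000
Denominator: (j500)^2 + 962(j500) + 70560 = -179440 + j481000
|N| = √(247500000² + 252500000²) ≈ 3.5357e+08, ∠N ≈ 134.43°
|D| = √(179440² + 481000²) ≈ 5.1338e+05, ∠D ≈ 110.46°
|T| = 3.5357e+08 / 5.1338e+05 ≈ 688.71
Gain = 20 log₁₀(688.71) ≈ 56.76 dB
∠T = 134.43° − 110.46° = 23.97°

56.8 dB, 24.0°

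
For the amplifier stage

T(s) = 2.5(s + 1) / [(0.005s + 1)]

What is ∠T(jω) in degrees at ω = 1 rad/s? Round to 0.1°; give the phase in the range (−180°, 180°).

44.7°

At ω = 1 rad/s:
zero (1 + j1·1) = 1 + j1 → |·| ≈ 1.4142, ∠ ≈ 45.00°
pole (1 + j1·0.005) = 1 + j0.005 → |·| ≈ 1, ∠ ≈ 0.29°
∠T = (45.00°) − (0.29°) = 44.71°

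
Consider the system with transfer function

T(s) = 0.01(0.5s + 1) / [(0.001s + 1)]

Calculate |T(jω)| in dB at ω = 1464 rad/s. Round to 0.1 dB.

At ω = 1464 rad/s:
zero (1 + j1464·0.5) = 1 + j732 → |·| ≈ 732, ∠ ≈ 89.92°
pole (1 + j1464·0.001) = 1 + j1.464 → |·| ≈ 1.7729, ∠ ≈ 55.66°
|T| = 0.01 · 732 / (1.7729) ≈ 4.1288
Gain = 20 log₁₀(4.1288) ≈ 12.32 dB

12.3 dB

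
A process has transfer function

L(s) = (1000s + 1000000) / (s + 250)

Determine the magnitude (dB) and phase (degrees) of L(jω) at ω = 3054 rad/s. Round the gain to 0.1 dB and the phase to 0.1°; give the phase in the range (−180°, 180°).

60.4 dB, -13.5°

Substitute s = j3054:
Numerator: 1000(j3054) + 1000000 = 1000000 + j3054000
Denominator: (j3054) + 250 = 250 + j3054
|N| = √(1000000² + 3054000²) ≈ 3.2136e+06, ∠N ≈ 71.87°
|D| = √(250² + 3054²) ≈ 3064.2, ∠D ≈ 85.32°
|L| = 3.2136e+06 / 3064.2 ≈ 1048.8
Gain = 20 log₁₀(1048.8) ≈ 60.41 dB
∠L = 71.87° − 85.32° = -13.45°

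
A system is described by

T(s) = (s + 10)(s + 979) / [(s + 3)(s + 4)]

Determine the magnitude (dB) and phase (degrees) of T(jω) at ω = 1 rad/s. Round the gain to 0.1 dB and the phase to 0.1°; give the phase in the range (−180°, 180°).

57.6 dB, -26.7°

At s = jω = j1:
zero (s+10): 10 + j1 → |·| = √(10²+1²) = √101 ≈ 10.05, ∠ = arctan(1/10) ≈ 5.71°
zero (s+979): 979 + j1 → |·| = √(979²+1²) = √958442 ≈ 979, ∠ = arctan(1/979) ≈ 0.06°
pole (s+3): 3 + j1 → |·| = √(3²+1²) = √10 ≈ 3.1623, ∠ = arctan(1/3) ≈ 18.43°
pole (s+4): 4 + j1 → |·| = √(4²+1²) = √17 ≈ 4.1231, ∠ = arctan(1/4) ≈ 14.04°
|T| = 1 · 9839 / 13.038 ≈ 754.64
Gain = 20 log₁₀(754.64) ≈ 57.55 dB
∠T = 5.77° − 32.47° = -26.70°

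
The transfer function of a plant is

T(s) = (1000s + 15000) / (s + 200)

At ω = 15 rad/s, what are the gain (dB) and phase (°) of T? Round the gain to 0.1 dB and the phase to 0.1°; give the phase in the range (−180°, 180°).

Substitute s = j15:
Numerator: 1000(j15) + 15000 = 15000 + j15000
Denominator: (j15) + 200 = 200 + j15
|N| = √(15000² + 15000²) ≈ 21213, ∠N ≈ 45.00°
|D| = √(200² + 15²) ≈ 200.56, ∠D ≈ 4.29°
|T| = 21213 / 200.56 ≈ 105.77
Gain = 20 log₁₀(105.77) ≈ 40.49 dB
∠T = 45.00° − 4.29° = 40.71°

40.5 dB, 40.7°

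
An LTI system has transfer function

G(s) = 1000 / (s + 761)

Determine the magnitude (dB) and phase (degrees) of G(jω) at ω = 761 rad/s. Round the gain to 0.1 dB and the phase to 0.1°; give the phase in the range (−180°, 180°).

Substitute s = j761:
Numerator: 1000 = 1000 + j0
Denominator: (j761) + 761 = 761 + j761
|N| = √(1000² + 0²) ≈ 1000, ∠N ≈ 0.00°
|D| = √(761² + 761²) ≈ 1076.2, ∠D ≈ 45.00°
|G| = 1000 / 1076.2 ≈ 0.9292
Gain = 20 log₁₀(0.9292) ≈ -0.64 dB
∠G = 0.00° − 45.00° = -45.00°

-0.6 dB, -45.0°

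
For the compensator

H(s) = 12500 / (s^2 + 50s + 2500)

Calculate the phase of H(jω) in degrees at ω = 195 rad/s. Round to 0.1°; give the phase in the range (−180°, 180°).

-164.7°

At s = jω = j195:
quadratic: (j195)² + 50·j195 + 2500 = -35525 + j9750 → |·| ≈ 36839, ∠ ≈ 164.65°
∠H = 0.00° − 164.65° = -164.65°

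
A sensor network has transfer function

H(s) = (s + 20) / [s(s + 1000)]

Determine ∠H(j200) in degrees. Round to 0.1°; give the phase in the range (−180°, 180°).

At s = jω = j200:
zero (s+20): 20 + j200 → |·| = √(20²+200²) = √40400 ≈ 201, ∠ = arctan(200/20) ≈ 84.29°
pole (s+1000): 1000 + j200 → |·| = √(1000²+200²) = √1040000 ≈ 1019.8, ∠ = arctan(200/1000) ≈ 11.31°
pole at origin: |s| = 200, ∠ = 90.00° (in denominator)
∠H = 84.29° − 101.31° = -17.02°

-17.0°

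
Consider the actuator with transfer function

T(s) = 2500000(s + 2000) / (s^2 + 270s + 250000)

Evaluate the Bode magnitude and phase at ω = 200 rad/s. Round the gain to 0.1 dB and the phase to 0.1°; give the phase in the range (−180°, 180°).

At s = jω = j200:
zero (s+2000): 2000 + j200 → |·| = √(2000²+200²) = √4040000 ≈ 2010, ∠ = arctan(200/2000) ≈ 5.71°
quadratic: (j200)² + 270·j200 + 250000 = 210000 + j54000 → |·| ≈ 2.1683e+05, ∠ ≈ 14.42°
|T| = 2500000 · 2010 / 2.1683e+05 ≈ 23175
Gain = 20 log₁₀(23175) ≈ 87.30 dB
∠T = 5.71° − 14.42° = -8.71°

87.3 dB, -8.7°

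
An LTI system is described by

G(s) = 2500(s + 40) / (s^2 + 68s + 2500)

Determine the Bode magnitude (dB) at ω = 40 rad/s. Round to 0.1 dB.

At s = jω = j40:
zero (s+40): 40 + j40 → |·| = √(40²+40²) = √3200 ≈ 56.569, ∠ = arctan(40/40) ≈ 45.00°
quadratic: (j40)² + 68·j40 + 2500 = 900 + j2720 → |·| ≈ 2865, ∠ ≈ 71.69°
|G| = 2500 · 56.569 / 2865 ≈ 49.362
Gain = 20 log₁₀(49.362) ≈ 33.87 dB

33.9 dB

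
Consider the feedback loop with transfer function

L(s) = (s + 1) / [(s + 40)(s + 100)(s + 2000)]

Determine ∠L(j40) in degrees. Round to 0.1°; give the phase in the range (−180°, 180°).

At s = jω = j40:
zero (s+1): 1 + j40 → |·| = √(1²+40²) = √1601 ≈ 40.012, ∠ = arctan(40/1) ≈ 88.57°
pole (s+40): 40 + j40 → |·| = √(40²+40²) = √3200 ≈ 56.569, ∠ = arctan(40/40) ≈ 45.00°
pole (s+100): 100 + j40 → |·| = √(100²+40²) = √11600 ≈ 107.7, ∠ = arctan(40/100) ≈ 21.80°
pole (s+2000): 2000 + j40 → |·| = √(2000²+40²) = √4001600 ≈ 2000.4, ∠ = arctan(40/2000) ≈ 1.15°
∠L = 88.57° − 67.95° = 20.62°

20.6°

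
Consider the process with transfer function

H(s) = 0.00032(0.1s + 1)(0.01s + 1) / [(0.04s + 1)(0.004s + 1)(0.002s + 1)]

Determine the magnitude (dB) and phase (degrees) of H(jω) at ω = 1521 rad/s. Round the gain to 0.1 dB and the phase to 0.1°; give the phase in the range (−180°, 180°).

-64.2 dB, -65.7°

At ω = 1521 rad/s:
zero (1 + j1521·0.1) = 1 + j152.1 → |·| ≈ 152.1, ∠ ≈ 89.62°
zero (1 + j1521·0.01) = 1 + j15.21 → |·| ≈ 15.243, ∠ ≈ 86.24°
pole (1 + j1521·0.04) = 1 + j60.84 → |·| ≈ 60.848, ∠ ≈ 89.06°
pole (1 + j1521·0.004) = 1 + j6.084 → |·| ≈ 6.1656, ∠ ≈ 80.67°
pole (1 + j1521·0.002) = 1 + j3.042 → |·| ≈ 3.2021, ∠ ≈ 71.80°
|H| = 0.00032 · 152.1 · 15.243 / (60.848 · 6.1656 · 3.2021) ≈ 0.00061758
Gain = 20 log₁₀(0.00061758) ≈ -64.19 dB
∠H = (89.62° + 86.24°) − (89.06° + 80.67° + 71.80°) = -65.67°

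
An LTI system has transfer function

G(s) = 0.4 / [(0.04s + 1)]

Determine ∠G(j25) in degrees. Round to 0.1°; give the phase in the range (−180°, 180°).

-45.0°

At ω = 25 rad/s:
pole (1 + j25·0.04) = 1 + j1 → |·| ≈ 1.4142, ∠ ≈ 45.00°
∠G = (0°) − (45.00°) = -45.00°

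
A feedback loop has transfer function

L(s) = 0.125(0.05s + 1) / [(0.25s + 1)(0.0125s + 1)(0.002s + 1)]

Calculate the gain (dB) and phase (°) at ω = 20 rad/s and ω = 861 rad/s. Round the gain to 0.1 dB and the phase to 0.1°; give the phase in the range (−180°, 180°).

ω = 20: -29.5 dB, -50.0°; ω = 861: -58.7 dB, -145.6°

At ω = 20 rad/s:
zero (1 + j20·0.05) = 1 + j1 → |·| ≈ 1.4142, ∠ ≈ 45.00°
pole (1 + j20·0.25) = 1 + j5 → |·| ≈ 5.099, ∠ ≈ 78.69°
pole (1 + j20·0.0125) = 1 + j0.25 → |·| ≈ 1.0308, ∠ ≈ 14.04°
pole (1 + j20·0.002) = 1 + j0.04 → |·| ≈ 1.0008, ∠ ≈ 2.29°
|L| = 0.125 · 1.4142 / (5.099 · 1.0308 · 1.0008) ≈ 0.033606
Gain = 20 log₁₀(0.033606) ≈ -29.47 dB
∠L = (45.00°) − (78.69° + 14.04° + 2.29°) = -50.02°

At ω = 861 rad/s:
zero (1 + j861·0.05) = 1 + j43.05 → |·| ≈ 43.062, ∠ ≈ 88.67°
pole (1 + j861·0.25) = 1 + j215.25 → |·| ≈ 215.25, ∠ ≈ 89.73°
pole (1 + j861·0.0125) = 1 + j10.7625 → |·| ≈ 10.809, ∠ ≈ 84.69°
pole (1 + j861·0.002) = 1 + j1.722 → |·| ≈ 1.9913, ∠ ≈ 59.86°
|L| = 0.125 · 43.062 / (215.25 · 10.809 · 1.9913) ≈ 0.0011618
Gain = 20 log₁₀(0.0011618) ≈ -58.70 dB
∠L = (88.67°) − (89.73° + 84.69° + 59.86°) = -145.61°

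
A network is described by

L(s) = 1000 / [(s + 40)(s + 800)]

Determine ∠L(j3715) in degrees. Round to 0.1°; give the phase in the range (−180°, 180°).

-167.2°

At s = jω = j3715:
pole (s+40): 40 + j3715 → |·| = √(40²+3715²) = √13802825 ≈ 3715.2, ∠ = arctan(3715/40) ≈ 89.38°
pole (s+800): 800 + j3715 → |·| = √(800²+3715²) = √14441225 ≈ 3800.2, ∠ = arctan(3715/800) ≈ 77.85°
∠L = 0.00° − 167.23° = -167.23°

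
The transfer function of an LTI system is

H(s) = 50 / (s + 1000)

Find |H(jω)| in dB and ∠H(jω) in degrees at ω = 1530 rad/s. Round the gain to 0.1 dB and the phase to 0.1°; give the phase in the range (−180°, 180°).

-31.3 dB, -56.8°

Substitute s = j1530:
Numerator: 50 = 50 + j0
Denominator: (j1530) + 1000 = 1000 + j1530
|N| = √(50² + 0²) ≈ 50, ∠N ≈ 0.00°
|D| = √(1000² + 1530²) ≈ 1827.8, ∠D ≈ 56.83°
|H| = 50 / 1827.8 ≈ 0.027355
Gain = 20 log₁₀(0.027355) ≈ -31.26 dB
∠H = 0.00° − 56.83° = -56.83°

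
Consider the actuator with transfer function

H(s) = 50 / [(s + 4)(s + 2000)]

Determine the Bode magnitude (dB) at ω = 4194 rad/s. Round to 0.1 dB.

-111.8 dB

At s = jω = j4194:
pole (s+4): 4 + j4194 → |·| = √(4²+4194²) = √17589652 ≈ 4194, ∠ = arctan(4194/4) ≈ 89.95°
pole (s+2000): 2000 + j4194 → |·| = √(2000²+4194²) = √21589636 ≈ 4646.5, ∠ = arctan(4194/2000) ≈ 64.50°
|H| = 50 / 1.9487e+07 ≈ 2.5658e-06
Gain = 20 log₁₀(2.5658e-06) ≈ -111.82 dB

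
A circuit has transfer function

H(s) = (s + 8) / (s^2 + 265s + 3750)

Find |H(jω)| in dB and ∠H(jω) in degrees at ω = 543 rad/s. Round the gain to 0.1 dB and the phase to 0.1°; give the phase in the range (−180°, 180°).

-55.5 dB, -64.5°

Substitute s = j543:
Numerator: (j543) + 8 = 8 + j543
Denominator: (j543)^2 + 265(j543) + 3750 = -291099 + j143895
|N| = √(8² + 543²) ≈ 543.06, ∠N ≈ 89.16°
|D| = √(291099² + 143895²) ≈ 3.2472e+05, ∠D ≈ 153.70°
|H| = 543.06 / 3.2472e+05 ≈ 0.0016724
Gain = 20 log₁₀(0.0016724) ≈ -55.53 dB
∠H = 89.16° − 153.70° = -64.54°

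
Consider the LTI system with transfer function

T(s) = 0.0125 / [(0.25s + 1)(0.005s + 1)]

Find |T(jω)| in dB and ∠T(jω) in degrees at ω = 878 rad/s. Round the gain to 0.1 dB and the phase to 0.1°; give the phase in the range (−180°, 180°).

At ω = 878 rad/s:
pole (1 + j878·0.25) = 1 + j219.5 → |·| ≈ 219.5, ∠ ≈ 89.74°
pole (1 + j878·0.005) = 1 + j4.39 → |·| ≈ 4.5025, ∠ ≈ 77.17°
|T| = 0.0125 · 1 / (219.5 · 4.5025) ≈ 1.2648e-05
Gain = 20 log₁₀(1.2648e-05) ≈ -97.96 dB
∠T = (0°) − (89.74° + 77.17°) = -166.91°

-98.0 dB, -166.9°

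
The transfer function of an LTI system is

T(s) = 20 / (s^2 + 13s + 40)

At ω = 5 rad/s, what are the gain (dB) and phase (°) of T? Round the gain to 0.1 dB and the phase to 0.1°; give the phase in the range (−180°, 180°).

-10.5 dB, -77.0°

Substitute s = j5:
Numerator: 20 = 20 + j0
Denominator: (j5)^2 + 13(j5) + 40 = 15 + j65
|N| = √(20² + 0²) ≈ 20, ∠N ≈ 0.00°
|D| = √(15² + 65²) ≈ 66.708, ∠D ≈ 77.01°
|T| = 20 / 66.708 ≈ 0.29981
Gain = 20 log₁₀(0.29981) ≈ -10.46 dB
∠T = 0.00° − 77.01° = -77.01°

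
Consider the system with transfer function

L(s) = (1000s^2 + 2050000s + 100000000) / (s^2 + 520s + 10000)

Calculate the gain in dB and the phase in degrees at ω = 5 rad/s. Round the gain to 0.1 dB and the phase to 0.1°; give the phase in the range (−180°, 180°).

79.8 dB, -8.8°

Substitute s = j5:
Numerator: 1000(j5)^2 + 2050000(j5) + 100000000 = 99975000 + j10250000
Denominator: (j5)^2 + 520(j5) + 10000 = 9975 + j2600
|N| = √(99975000² + 10250000²) ≈ 1.005e+08, ∠N ≈ 5.85°
|D| = √(9975² + 2600²) ≈ 10308, ∠D ≈ 14.61°
|L| = 1.005e+08 / 10308 ≈ 9749.7
Gain = 20 log₁₀(9749.7) ≈ 79.78 dB
∠L = 5.85° − 14.61° = -8.76°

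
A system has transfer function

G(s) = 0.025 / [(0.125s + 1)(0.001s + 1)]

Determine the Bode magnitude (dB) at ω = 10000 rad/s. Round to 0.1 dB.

-114.0 dB

At ω = 10000 rad/s:
pole (1 + j10000·0.125) = 1 + j1250 → |·| ≈ 1250, ∠ ≈ 89.95°
pole (1 + j10000·0.001) = 1 + j10 → |·| ≈ 10.05, ∠ ≈ 84.29°
|G| = 0.025 · 1 / (1250 · 10.05) ≈ 1.99e-06
Gain = 20 log₁₀(1.99e-06) ≈ -114.02 dB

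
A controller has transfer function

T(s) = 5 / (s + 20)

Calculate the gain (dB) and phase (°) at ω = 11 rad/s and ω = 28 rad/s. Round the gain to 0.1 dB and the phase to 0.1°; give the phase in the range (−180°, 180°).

At s = jω = j11:
pole (s+20): 20 + j11 → |·| = √(20²+11²) = √521 ≈ 22.825, ∠ = arctan(11/20) ≈ 28.81°
|T| = 5 / 22.825 ≈ 0.21906
Gain = 20 log₁₀(0.21906) ≈ -13.19 dB
∠T = 0.00° − 28.81° = -28.81°

At s = jω = j28:
pole (s+20): 20 + j28 → |·| = √(20²+28²) = √1184 ≈ 34.409, ∠ = arctan(28/20) ≈ 54.46°
|T| = 5 / 34.409 ≈ 0.14531
Gain = 20 log₁₀(0.14531) ≈ -16.75 dB
∠T = 0.00° − 54.46° = -54.46°

ω = 11: -13.2 dB, -28.8°; ω = 28: -16.8 dB, -54.5°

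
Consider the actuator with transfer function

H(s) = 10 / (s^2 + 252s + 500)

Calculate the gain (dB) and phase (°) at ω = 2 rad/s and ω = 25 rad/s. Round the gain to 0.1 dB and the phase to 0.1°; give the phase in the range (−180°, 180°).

Substitute s = j2:
Numerator: 10 = 10 + j0
Denominator: (j2)^2 + 252(j2) + 500 = 496 + j504
|N| = √(10² + 0²) ≈ 10, ∠N ≈ 0.00°
|D| = √(496² + 504²) ≈ 707.13, ∠D ≈ 45.46°
|H| = 10 / 707.13 ≈ 0.014142
Gain = 20 log₁₀(0.014142) ≈ -36.99 dB
∠H = 0.00° − 45.46° = -45.46°

Substitute s = j25:
Numerator: 10 = 10 + j0
Denominator: (j25)^2 + 252(j25) + 500 = -125 + j6300
|N| = √(10² + 0²) ≈ 10, ∠N ≈ 0.00°
|D| = √(125² + 6300²) ≈ 6301.2, ∠D ≈ 91.14°
|H| = 10 / 6301.2 ≈ 0.001587
Gain = 20 log₁₀(0.001587) ≈ -55.99 dB
∠H = 0.00° − 91.14° = -91.14°

ω = 2: -37.0 dB, -45.5°; ω = 25: -56.0 dB, -91.1°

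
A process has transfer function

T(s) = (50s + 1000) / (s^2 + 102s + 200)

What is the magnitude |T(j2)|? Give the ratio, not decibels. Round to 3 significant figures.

3.55

Substitute s = j2:
Numerator: 50(j2) + 1000 = 1000 + j100
Denominator: (j2)^2 + 102(j2) + 200 = 196 + j204
|N| = √(1000² + 100²) ≈ 1005, ∠N ≈ 5.71°
|D| = √(196² + 204²) ≈ 282.9, ∠D ≈ 46.15°
|T| = 1005 / 282.9 ≈ 3.5525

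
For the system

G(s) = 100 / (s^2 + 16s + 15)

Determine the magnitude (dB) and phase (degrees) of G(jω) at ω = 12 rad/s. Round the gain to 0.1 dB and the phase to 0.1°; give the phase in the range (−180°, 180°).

-7.3 dB, -123.9°

Substitute s = j12:
Numerator: 100 = 100 + j0
Denominator: (j12)^2 + 16(j12) + 15 = -129 + j192
|N| = √(100² + 0²) ≈ 100, ∠N ≈ 0.00°
|D| = √(129² + 192²) ≈ 231.31, ∠D ≈ 123.90°
|G| = 100 / 231.31 ≈ 0.43232
Gain = 20 log₁₀(0.43232) ≈ -7.28 dB
∠G = 0.00° − 123.90° = -123.90°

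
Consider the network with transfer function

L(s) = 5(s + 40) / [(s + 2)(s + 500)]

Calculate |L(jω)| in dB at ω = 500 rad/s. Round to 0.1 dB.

-43.0 dB

At s = jω = j500:
zero (s+40): 40 + j500 → |·| = √(40²+500²) = √251600 ≈ 501.6, ∠ = arctan(500/40) ≈ 85.43°
pole (s+2): 2 + j500 → |·| = √(2²+500²) = √250004 ≈ 500, ∠ = arctan(500/2) ≈ 89.77°
pole (s+500): 500 + j500 → |·| = √(500²+500²) = √500000 ≈ 707.11, ∠ = arctan(500/500) ≈ 45.00°
|L| = 5 · 501.6 / 3.5356e+05 ≈ 0.0070936
Gain = 20 log₁₀(0.0070936) ≈ -42.98 dB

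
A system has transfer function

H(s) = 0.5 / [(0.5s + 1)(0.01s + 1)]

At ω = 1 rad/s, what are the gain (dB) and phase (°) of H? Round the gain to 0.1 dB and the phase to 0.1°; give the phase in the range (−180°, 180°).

At ω = 1 rad/s:
pole (1 + j1·0.5) = 1 + j0.5 → |·| ≈ 1.118, ∠ ≈ 26.57°
pole (1 + j1·0.01) = 1 + j0.01 → |·| ≈ 1, ∠ ≈ 0.57°
|H| = 0.5 · 1 / (1.118 · 1) ≈ 0.44723
Gain = 20 log₁₀(0.44723) ≈ -6.99 dB
∠H = (0°) − (26.57° + 0.57°) = -27.14°

-7.0 dB, -27.1°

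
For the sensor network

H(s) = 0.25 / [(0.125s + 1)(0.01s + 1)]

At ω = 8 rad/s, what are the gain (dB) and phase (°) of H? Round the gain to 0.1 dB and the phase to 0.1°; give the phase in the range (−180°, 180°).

At ω = 8 rad/s:
pole (1 + j8·0.125) = 1 + j1 → |·| ≈ 1.4142, ∠ ≈ 45.00°
pole (1 + j8·0.01) = 1 + j0.08 → |·| ≈ 1.0032, ∠ ≈ 4.57°
|H| = 0.25 · 1 / (1.4142 · 1.0032) ≈ 0.17621
Gain = 20 log₁₀(0.17621) ≈ -15.08 dB
∠H = (0°) − (45.00° + 4.57°) = -49.57°

-15.1 dB, -49.6°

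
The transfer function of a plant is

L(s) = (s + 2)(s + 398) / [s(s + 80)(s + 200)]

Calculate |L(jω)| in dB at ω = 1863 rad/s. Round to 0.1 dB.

At s = jω = j1863:
zero (s+2): 2 + j1863 → |·| = √(2²+1863²) = √3470773 ≈ 1863, ∠ = arctan(1863/2) ≈ 89.94°
zero (s+398): 398 + j1863 → |·| = √(398²+1863²) = √3629173 ≈ 1905, ∠ = arctan(1863/398) ≈ 77.94°
pole (s+80): 80 + j1863 → |·| = √(80²+1863²) = √3477169 ≈ 1864.7, ∠ = arctan(1863/80) ≈ 87.54°
pole (s+200): 200 + j1863 → |·| = √(200²+1863²) = √3510769 ≈ 1873.7, ∠ = arctan(1863/200) ≈ 83.87°
pole at origin: |s| = 1863, ∠ = 90.00° (in denominator)
|L| = 1 · 3.549e+06 / 6.5091e+09 ≈ 0.00054524
Gain = 20 log₁₀(0.00054524) ≈ -65.27 dB

-65.3 dB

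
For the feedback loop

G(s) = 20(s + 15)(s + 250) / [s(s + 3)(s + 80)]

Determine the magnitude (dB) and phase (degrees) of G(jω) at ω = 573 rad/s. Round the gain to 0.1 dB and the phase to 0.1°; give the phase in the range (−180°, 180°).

At s = jω = j573:
zero (s+15): 15 + j573 → |·| = √(15²+573²) = √328554 ≈ 573.2, ∠ = arctan(573/15) ≈ 88.50°
zero (s+250): 250 + j573 → |·| = √(250²+573²) = √390829 ≈ 625.16, ∠ = arctan(573/250) ≈ 66.43°
pole (s+3): 3 + j573 → |·| = √(3²+573²) = √328338 ≈ 573.01, ∠ = arctan(573/3) ≈ 89.70°
pole (s+80): 80 + j573 → |·| = √(80²+573²) = √334729 ≈ 578.56, ∠ = arctan(573/80) ≈ 82.05°
pole at origin: |s| = 573, ∠ = 90.00° (in denominator)
|G| = 20 · 3.5834e+05 / 1.8996e+08 ≈ 0.037728
Gain = 20 log₁₀(0.037728) ≈ -28.47 dB
∠G = 154.93° − 261.75° = -106.82°

-28.5 dB, -106.8°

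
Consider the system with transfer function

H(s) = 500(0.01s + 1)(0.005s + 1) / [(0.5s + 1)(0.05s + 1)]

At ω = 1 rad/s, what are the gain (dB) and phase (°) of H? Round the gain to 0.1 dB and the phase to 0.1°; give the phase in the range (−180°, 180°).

53.0 dB, -28.6°

At ω = 1 rad/s:
zero (1 + j1·0.01) = 1 + j0.01 → |·| ≈ 1, ∠ ≈ 0.57°
zero (1 + j1·0.005) = 1 + j0.005 → |·| ≈ 1, ∠ ≈ 0.29°
pole (1 + j1·0.5) = 1 + j0.5 → |·| ≈ 1.118, ∠ ≈ 26.57°
pole (1 + j1·0.05) = 1 + j0.05 → |·| ≈ 1.0012, ∠ ≈ 2.86°
|H| = 500 · 1 · 1 / (1.118 · 1.0012) ≈ 446.69
Gain = 20 log₁₀(446.69) ≈ 53.00 dB
∠H = (0.57° + 0.29°) − (26.57° + 2.86°) = -28.57°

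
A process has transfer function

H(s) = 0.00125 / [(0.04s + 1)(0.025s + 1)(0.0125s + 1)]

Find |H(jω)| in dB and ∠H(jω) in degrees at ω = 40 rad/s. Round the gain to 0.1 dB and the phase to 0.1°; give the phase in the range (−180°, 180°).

At ω = 40 rad/s:
pole (1 + j40·0.04) = 1 + j1.6 → |·| ≈ 1.8868, ∠ ≈ 57.99°
pole (1 + j40·0.025) = 1 + j1 → |·| ≈ 1.4142, ∠ ≈ 45.00°
pole (1 + j40·0.0125) = 1 + j0.5 → |·| ≈ 1.118, ∠ ≈ 26.57°
|H| = 0.00125 · 1 / (1.8868 · 1.4142 · 1.118) ≈ 0.00041902
Gain = 20 log₁₀(0.00041902) ≈ -67.56 dB
∠H = (0°) − (57.99° + 45.00° + 26.57°) = -129.56°

-67.6 dB, -129.6°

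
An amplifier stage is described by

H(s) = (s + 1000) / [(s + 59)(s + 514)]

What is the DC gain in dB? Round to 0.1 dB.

H(0) = 1·1000 / (59·514) ≈ 0.032975
20 log₁₀(0.032975) ≈ -29.64 dB

-29.6 dB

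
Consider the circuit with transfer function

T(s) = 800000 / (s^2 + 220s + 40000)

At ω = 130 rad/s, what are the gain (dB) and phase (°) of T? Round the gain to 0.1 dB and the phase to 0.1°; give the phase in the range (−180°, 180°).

26.8 dB, -51.1°

At s = jω = j130:
quadratic: (j130)² + 220·j130 + 40000 = 23100 + j28600 → |·| ≈ 36764, ∠ ≈ 51.07°
|T| = 800000 / 36764 ≈ 21.76
Gain = 20 log₁₀(21.76) ≈ 26.75 dB
∠T = 0.00° − 51.07° = -51.07°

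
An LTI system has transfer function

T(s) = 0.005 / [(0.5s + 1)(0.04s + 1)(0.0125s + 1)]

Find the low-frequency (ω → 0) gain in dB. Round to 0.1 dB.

-46.0 dB

T(0) = 0.005 · 1 / 1 = 0.005
20 log₁₀(0.005) ≈ -46.02 dB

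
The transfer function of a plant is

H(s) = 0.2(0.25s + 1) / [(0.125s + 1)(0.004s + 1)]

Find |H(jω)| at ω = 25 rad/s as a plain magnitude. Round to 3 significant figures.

At ω = 25 rad/s:
zero (1 + j25·0.25) = 1 + j6.25 → |·| ≈ 6.3295, ∠ ≈ 80.91°
pole (1 + j25·0.125) = 1 + j3.125 → |·| ≈ 3.2811, ∠ ≈ 72.26°
pole (1 + j25·0.004) = 1 + j0.1 → |·| ≈ 1.005, ∠ ≈ 5.71°
|H| = 0.2 · 6.3295 / (3.2811 · 1.005) ≈ 0.3839

0.384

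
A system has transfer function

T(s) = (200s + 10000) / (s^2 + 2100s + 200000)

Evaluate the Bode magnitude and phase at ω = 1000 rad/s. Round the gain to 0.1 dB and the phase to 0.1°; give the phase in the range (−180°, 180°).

Substitute s = j1000:
Numerator: 200(j1000) + 10000 = 10000 + j200000
Denominator: (j1000)^2 + 2100(j1000) + 200000 = -800000 + j2100000
|N| = √(10000² + 200000²) ≈ 2.0025e+05, ∠N ≈ 87.14°
|D| = √(800000² + 2100000²) ≈ 2.2472e+06, ∠D ≈ 110.85°
|T| = 2.0025e+05 / 2.2472e+06 ≈ 0.089111
Gain = 20 log₁₀(0.089111) ≈ -21.00 dB
∠T = 87.14° − 110.85° = -23.71°

-21.0 dB, -23.7°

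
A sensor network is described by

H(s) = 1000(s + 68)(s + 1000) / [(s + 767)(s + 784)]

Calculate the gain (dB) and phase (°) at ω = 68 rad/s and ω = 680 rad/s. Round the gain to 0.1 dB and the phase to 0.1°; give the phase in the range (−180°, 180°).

ω = 68: 44.0 dB, 38.9°; ω = 680: 57.8 dB, 36.0°

At s = jω = j68:
zero (s+68): 68 + j68 → |·| = √(68²+68²) = √9248 ≈ 96.167, ∠ = arctan(68/68) ≈ 45.00°
zero (s+1000): 1000 + j68 → |·| = √(1000²+68²) = √1004624 ≈ 1002.3, ∠ = arctan(68/1000) ≈ 3.89°
pole (s+767): 767 + j68 → |·| = √(767²+68²) = √592913 ≈ 770.01, ∠ = arctan(68/767) ≈ 5.07°
pole (s+784): 784 + j68 → |·| = √(784²+68²) = √619280 ≈ 786.94, ∠ = arctan(68/784) ≈ 4.96°
|H| = 1000 · 96388 / 6.0595e+05 ≈ 159.07
Gain = 20 log₁₀(159.07) ≈ 44.03 dB
∠H = 48.89° − 10.03° = 38.86°

At s = jω = j680:
zero (s+68): 68 + j680 → |·| = √(68²+680²) = √467024 ≈ 683.39, ∠ = arctan(680/68) ≈ 84.29°
zero (s+1000): 1000 + j680 → |·| = √(1000²+680²) = √1462400 ≈ 1209.3, ∠ = arctan(680/1000) ≈ 34.22°
pole (s+767): 767 + j680 → |·| = √(767²+680²) = √1050689 ≈ 1025, ∠ = arctan(680/767) ≈ 41.56°
pole (s+784): 784 + j680 → |·| = √(784²+680²) = √1077056 ≈ 1037.8, ∠ = arctan(680/784) ≈ 40.94°
|H| = 1000 · 8.2642e+05 / 1.0637e+06 ≈ 776.93
Gain = 20 log₁₀(776.93) ≈ 57.81 dB
∠H = 118.51° − 82.50° = 36.01°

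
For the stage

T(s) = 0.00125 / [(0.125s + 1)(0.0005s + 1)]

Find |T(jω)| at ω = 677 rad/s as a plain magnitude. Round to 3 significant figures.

1.40e-05

At ω = 677 rad/s:
pole (1 + j677·0.125) = 1 + j84.625 → |·| ≈ 84.631, ∠ ≈ 89.32°
pole (1 + j677·0.0005) = 1 + j0.3385 → |·| ≈ 1.0557, ∠ ≈ 18.70°
|T| = 0.00125 · 1 / (84.631 · 1.0557) ≈ 1.3991e-05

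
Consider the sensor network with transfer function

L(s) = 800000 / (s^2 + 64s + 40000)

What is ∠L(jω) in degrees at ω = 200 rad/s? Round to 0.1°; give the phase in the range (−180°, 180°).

-90.0°

At s = jω = j200:
quadratic: (j200)² + 64·j200 + 40000 = 0 + j12800 → |·| ≈ 12800, ∠ ≈ 90.00°
∠L = 0.00° − 90.00° = -90.00°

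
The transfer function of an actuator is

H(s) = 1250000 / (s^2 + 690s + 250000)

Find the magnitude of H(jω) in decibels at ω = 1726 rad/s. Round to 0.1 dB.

-7.5 dB

At s = jω = j1726:
quadratic: (j1726)² + 690·j1726 + 250000 = -2729076 + j1190940 → |·| ≈ 2.9776e+06, ∠ ≈ 156.42°
|H| = 1250000 / 2.9776e+06 ≈ 0.4198
Gain = 20 log₁₀(0.4198) ≈ -7.54 dB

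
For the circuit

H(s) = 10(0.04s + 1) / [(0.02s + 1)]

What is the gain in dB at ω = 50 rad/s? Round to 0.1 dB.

24.0 dB

At ω = 50 rad/s:
zero (1 + j50·0.04) = 1 + j2 → |·| ≈ 2.2361, ∠ ≈ 63.43°
pole (1 + j50·0.02) = 1 + j1 → |·| ≈ 1.4142, ∠ ≈ 45.00°
|H| = 10 · 2.2361 / (1.4142) ≈ 15.812
Gain = 20 log₁₀(15.812) ≈ 23.98 dB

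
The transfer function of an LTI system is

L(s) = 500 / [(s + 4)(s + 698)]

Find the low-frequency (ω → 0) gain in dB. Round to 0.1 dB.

-14.9 dB

L(0) = 500 / (4·698) ≈ 0.17908
20 log₁₀(0.17908) ≈ -14.94 dB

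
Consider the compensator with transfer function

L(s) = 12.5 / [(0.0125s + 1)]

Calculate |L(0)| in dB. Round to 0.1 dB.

L(0) = 12.5 · 1 / 1 = 12.5
20 log₁₀(12.5) ≈ 21.94 dB

21.9 dB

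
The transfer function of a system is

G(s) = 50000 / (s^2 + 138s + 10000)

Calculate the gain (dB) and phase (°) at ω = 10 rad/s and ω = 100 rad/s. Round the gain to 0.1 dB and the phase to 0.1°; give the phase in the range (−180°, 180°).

At s = jω = j10:
quadratic: (j10)² + 138·j10 + 10000 = 9900 + j1380 → |·| ≈ 9995.7, ∠ ≈ 7.94°
|G| = 50000 / 9995.7 ≈ 5.0022
Gain = 20 log₁₀(5.0022) ≈ 13.98 dB
∠G = 0.00° − 7.94° = -7.94°

At s = jω = j100:
quadratic: (j100)² + 138·j100 + 10000 = 0 + j13800 → |·| ≈ 13800, ∠ ≈ 90.00°
|G| = 50000 / 13800 ≈ 3.6232
Gain = 20 log₁₀(3.6232) ≈ 11.18 dB
∠G = 0.00° − 90.00° = -90.00°

ω = 10: 14.0 dB, -7.9°; ω = 100: 11.2 dB, -90.0°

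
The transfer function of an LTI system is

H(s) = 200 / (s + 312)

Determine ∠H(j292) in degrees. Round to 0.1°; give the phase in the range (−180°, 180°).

Substitute s = j292:
Numerator: 200 = 200 + j0
Denominator: (j292) + 312 = 312 + j292
|N| = √(200² + 0²) ≈ 200, ∠N ≈ 0.00°
|D| = √(312² + 292²) ≈ 427.33, ∠D ≈ 43.10°
∠H = 0.00° − 43.10° = -43.10°

-43.1°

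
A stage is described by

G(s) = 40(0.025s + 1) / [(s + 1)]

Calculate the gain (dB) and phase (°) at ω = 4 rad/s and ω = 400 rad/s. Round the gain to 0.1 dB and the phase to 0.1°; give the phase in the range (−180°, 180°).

At ω = 4 rad/s:
zero (1 + j4·0.025) = 1 + j0.1 → |·| ≈ 1.005, ∠ ≈ 5.71°
pole (1 + j4·1) = 1 + j4 → |·| ≈ 4.1231, ∠ ≈ 75.96°
|G| = 40 · 1.005 / (4.1231) ≈ 9.7499
Gain = 20 log₁₀(9.7499) ≈ 19.78 dB
∠G = (5.71°) − (75.96°) = -70.25°

At ω = 400 rad/s:
zero (1 + j400·0.025) = 1 + j10 → |·| ≈ 10.05, ∠ ≈ 84.29°
pole (1 + j400·1) = 1 + j400 → |·| ≈ 400, ∠ ≈ 89.86°
|G| = 40 · 10.05 / (400) ≈ 1.005
Gain = 20 log₁₀(1.005) ≈ 0.04 dB
∠G = (84.29°) − (89.86°) = -5.57°

ω = 4: 19.8 dB, -70.3°; ω = 400: 0.0 dB, -5.6°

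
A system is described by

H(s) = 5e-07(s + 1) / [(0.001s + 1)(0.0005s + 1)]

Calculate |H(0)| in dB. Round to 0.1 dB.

H(0) = 5e-07 · 1 / 1 = 5e-07
20 log₁₀(5e-07) ≈ -126.02 dB

-126.0 dB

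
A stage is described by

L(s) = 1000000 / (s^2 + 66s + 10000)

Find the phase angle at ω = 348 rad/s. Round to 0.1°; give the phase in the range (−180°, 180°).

At s = jω = j348:
quadratic: (j348)² + 66·j348 + 10000 = -111104 + j22968 → |·| ≈ 1.1345e+05, ∠ ≈ 168.32°
∠L = 0.00° − 168.32° = -168.32°

-168.3°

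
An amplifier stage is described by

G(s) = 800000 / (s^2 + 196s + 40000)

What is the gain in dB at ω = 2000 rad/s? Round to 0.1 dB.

-13.9 dB

At s = jω = j2000:
quadratic: (j2000)² + 196·j2000 + 40000 = -3960000 + j392000 → |·| ≈ 3.9794e+06, ∠ ≈ 174.35°
|G| = 800000 / 3.9794e+06 ≈ 0.20104
Gain = 20 log₁₀(0.20104) ≈ -13.93 dB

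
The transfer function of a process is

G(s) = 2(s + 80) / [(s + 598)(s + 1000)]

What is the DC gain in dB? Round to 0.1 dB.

-71.5 dB

G(0) = 2·80 / (598·1000) ≈ 0.00026756
20 log₁₀(0.00026756) ≈ -71.45 dB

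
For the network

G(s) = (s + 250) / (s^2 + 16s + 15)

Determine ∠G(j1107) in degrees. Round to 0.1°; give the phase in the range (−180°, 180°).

Substitute s = j1107:
Numerator: (j1107) + 250 = 250 + j1107
Denominator: (j1107)^2 + 16(j1107) + 15 = -1225434 + j17712
|N| = √(250² + 1107²) ≈ 1134.9, ∠N ≈ 77.27°
|D| = √(1225434² + 17712²) ≈ 1.2256e+06, ∠D ≈ 179.17°
∠G = 77.27° − 179.17° = -101.90°

-101.9°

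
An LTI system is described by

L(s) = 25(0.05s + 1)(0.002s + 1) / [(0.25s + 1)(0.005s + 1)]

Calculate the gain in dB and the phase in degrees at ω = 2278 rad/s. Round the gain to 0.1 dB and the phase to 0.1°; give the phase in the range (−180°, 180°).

6.2 dB, -7.8°

At ω = 2278 rad/s:
zero (1 + j2278·0.05) = 1 + j113.9 → |·| ≈ 113.9, ∠ ≈ 89.50°
zero (1 + j2278·0.002) = 1 + j4.556 → |·| ≈ 4.6645, ∠ ≈ 77.62°
pole (1 + j2278·0.25) = 1 + j569.5 → |·| ≈ 569.5, ∠ ≈ 89.90°
pole (1 + j2278·0.005) = 1 + j11.39 → |·| ≈ 11.434, ∠ ≈ 84.98°
|L| = 25 · 113.9 · 4.6645 / (569.5 · 11.434) ≈ 2.0397
Gain = 20 log₁₀(2.0397) ≈ 6.19 dB
∠L = (89.50° + 77.62°) − (89.90° + 84.98°) = -7.76°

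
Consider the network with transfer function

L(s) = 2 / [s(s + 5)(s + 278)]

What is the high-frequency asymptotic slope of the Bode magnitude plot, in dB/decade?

Each pole contributes −20 dB/decade at high frequency; each zero contributes +20 dB/decade.
Net: 0 zero(s) − 3 pole(s) → -60 dB/decade.

-60 dB/decade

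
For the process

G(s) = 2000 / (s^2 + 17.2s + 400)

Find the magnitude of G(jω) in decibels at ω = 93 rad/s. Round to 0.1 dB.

-12.5 dB

At s = jω = j93:
quadratic: (j93)² + 17.2·j93 + 400 = -8249 + j1599.6 → |·| ≈ 8402.7, ∠ ≈ 169.03°
|G| = 2000 / 8402.7 ≈ 0.23802
Gain = 20 log₁₀(0.23802) ≈ -12.47 dB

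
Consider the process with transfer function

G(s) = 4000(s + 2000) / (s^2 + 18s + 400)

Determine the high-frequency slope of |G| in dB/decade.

Each pole contributes −20 dB/decade at high frequency; each zero contributes +20 dB/decade.
Net: 1 zero(s) − 2 pole(s) → -20 dB/decade.

-20 dB/decade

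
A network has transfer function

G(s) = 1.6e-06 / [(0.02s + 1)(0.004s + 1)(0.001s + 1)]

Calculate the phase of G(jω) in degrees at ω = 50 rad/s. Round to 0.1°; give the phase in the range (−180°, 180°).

-59.2°

At ω = 50 rad/s:
pole (1 + j50·0.02) = 1 + j1 → |·| ≈ 1.4142, ∠ ≈ 45.00°
pole (1 + j50·0.004) = 1 + j0.2 → |·| ≈ 1.0198, ∠ ≈ 11.31°
pole (1 + j50·0.001) = 1 + j0.05 → |·| ≈ 1.0012, ∠ ≈ 2.86°
∠G = (0°) − (45.00° + 11.31° + 2.86°) = -59.17°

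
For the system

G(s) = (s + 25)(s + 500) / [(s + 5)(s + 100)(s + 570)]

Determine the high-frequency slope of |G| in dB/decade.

-20 dB/decade

Each pole contributes −20 dB/decade at high frequency; each zero contributes +20 dB/decade.
Net: 2 zero(s) − 3 pole(s) → -20 dB/decade.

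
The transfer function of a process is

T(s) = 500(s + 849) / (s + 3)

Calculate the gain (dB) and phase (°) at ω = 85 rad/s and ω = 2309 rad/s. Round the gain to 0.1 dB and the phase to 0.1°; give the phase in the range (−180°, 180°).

ω = 85: 74.0 dB, -82.3°; ω = 2309: 54.5 dB, -20.1°

At s = jω = j85:
zero (s+849): 849 + j85 → |·| = √(849²+85²) = √728026 ≈ 853.24, ∠ = arctan(85/849) ≈ 5.72°
pole (s+3): 3 + j85 → |·| = √(3²+85²) = √7234 ≈ 85.053, ∠ = arctan(85/3) ≈ 87.98°
|T| = 500 · 853.24 / 85.053 ≈ 5015.9
Gain = 20 log₁₀(5015.9) ≈ 74.01 dB
∠T = 5.72° − 87.98° = -82.26°

At s = jω = j2309:
zero (s+849): 849 + j2309 → |·| = √(849²+2309²) = √6052282 ≈ 2460.1, ∠ = arctan(2309/849) ≈ 69.81°
pole (s+3): 3 + j2309 → |·| = √(3²+2309²) = √5331490 ≈ 2309, ∠ = arctan(2309/3) ≈ 89.93°
|T| = 500 · 2460.1 / 2309 ≈ 532.72
Gain = 20 log₁₀(532.72) ≈ 54.53 dB
∠T = 69.81° − 89.93° = -20.12°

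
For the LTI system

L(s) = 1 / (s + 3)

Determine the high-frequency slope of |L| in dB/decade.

-20 dB/decade

Each pole contributes −20 dB/decade at high frequency; each zero contributes +20 dB/decade.
Net: 0 zero(s) − 1 pole(s) → -20 dB/decade.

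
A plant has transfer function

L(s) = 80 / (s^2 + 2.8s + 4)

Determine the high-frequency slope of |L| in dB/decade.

Each pole contributes −20 dB/decade at high frequency; each zero contributes +20 dB/decade.
Net: 0 zero(s) − 2 pole(s) → -40 dB/decade.

-40 dB/decade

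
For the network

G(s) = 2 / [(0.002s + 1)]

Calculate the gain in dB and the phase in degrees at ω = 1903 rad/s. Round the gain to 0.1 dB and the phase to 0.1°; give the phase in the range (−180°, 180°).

-5.9 dB, -75.3°

At ω = 1903 rad/s:
pole (1 + j1903·0.002) = 1 + j3.806 → |·| ≈ 3.9352, ∠ ≈ 75.28°
|G| = 2 · 1 / (3.9352) ≈ 0.50823
Gain = 20 log₁₀(0.50823) ≈ -5.88 dB
∠G = (0°) − (75.28°) = -75.28°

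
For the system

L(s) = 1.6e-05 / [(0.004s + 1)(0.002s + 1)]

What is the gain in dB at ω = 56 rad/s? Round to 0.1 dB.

At ω = 56 rad/s:
pole (1 + j56·0.004) = 1 + j0.224 → |·| ≈ 1.0248, ∠ ≈ 12.63°
pole (1 + j56·0.002) = 1 + j0.112 → |·| ≈ 1.0063, ∠ ≈ 6.39°
|L| = 1.6e-05 · 1 / (1.0248 · 1.0063) ≈ 1.5515e-05
Gain = 20 log₁₀(1.5515e-05) ≈ -96.18 dB

-96.2 dB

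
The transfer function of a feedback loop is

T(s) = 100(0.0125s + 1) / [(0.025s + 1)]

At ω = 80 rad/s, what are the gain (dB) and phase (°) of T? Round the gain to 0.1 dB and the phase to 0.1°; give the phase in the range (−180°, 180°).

At ω = 80 rad/s:
zero (1 + j80·0.0125) = 1 + j1 → |·| ≈ 1.4142, ∠ ≈ 45.00°
pole (1 + j80·0.025) = 1 + j2 → |·| ≈ 2.2361, ∠ ≈ 63.43°
|T| = 100 · 1.4142 / (2.2361) ≈ 63.244
Gain = 20 log₁₀(63.244) ≈ 36.02 dB
∠T = (45.00°) − (63.43°) = -18.43°

36.0 dB, -18.4°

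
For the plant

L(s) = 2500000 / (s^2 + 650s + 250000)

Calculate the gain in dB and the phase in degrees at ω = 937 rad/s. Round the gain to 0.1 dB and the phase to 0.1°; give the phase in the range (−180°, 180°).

9.1 dB, -135.9°

At s = jω = j937:
quadratic: (j937)² + 650·j937 + 250000 = -627969 + j609050 → |·| ≈ 8.7481e+05, ∠ ≈ 135.88°
|L| = 2500000 / 8.7481e+05 ≈ 2.8578
Gain = 20 log₁₀(2.8578) ≈ 9.12 dB
∠L = 0.00° − 135.88° = -135.88°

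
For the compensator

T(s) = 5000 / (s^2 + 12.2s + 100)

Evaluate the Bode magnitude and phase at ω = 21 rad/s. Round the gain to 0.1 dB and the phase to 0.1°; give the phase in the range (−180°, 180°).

At s = jω = j21:
quadratic: (j21)² + 12.2·j21 + 100 = -341 + j256.2 → |·| ≈ 426.52, ∠ ≈ 143.08°
|T| = 5000 / 426.52 ≈ 11.723
Gain = 20 log₁₀(11.723) ≈ 21.38 dB
∠T = 0.00° − 143.08° = -143.08°

21.4 dB, -143.1°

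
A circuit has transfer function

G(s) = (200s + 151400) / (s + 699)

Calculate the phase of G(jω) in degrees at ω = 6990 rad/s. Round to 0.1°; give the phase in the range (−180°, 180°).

Substitute s = j6990:
Numerator: 200(j6990) + 151400 = 151400 + j1398000
Denominator: (j6990) + 699 = 699 + j6990
|N| = √(151400² + 1398000²) ≈ 1.4062e+06, ∠N ≈ 83.82°
|D| = √(699² + 6990²) ≈ 7024.9, ∠D ≈ 84.29°
∠G = 83.82° − 84.29° = -0.47°

-0.5°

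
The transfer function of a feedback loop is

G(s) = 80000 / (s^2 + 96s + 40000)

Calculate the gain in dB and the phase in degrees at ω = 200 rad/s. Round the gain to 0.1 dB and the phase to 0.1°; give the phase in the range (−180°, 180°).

12.4 dB, -90.0°

At s = jω = j200:
quadratic: (j200)² + 96·j200 + 40000 = 0 + j19200 → |·| ≈ 19200, ∠ ≈ 90.00°
|G| = 80000 / 19200 ≈ 4.1667
Gain = 20 log₁₀(4.1667) ≈ 12.40 dB
∠G = 0.00° − 90.00° = -90.00°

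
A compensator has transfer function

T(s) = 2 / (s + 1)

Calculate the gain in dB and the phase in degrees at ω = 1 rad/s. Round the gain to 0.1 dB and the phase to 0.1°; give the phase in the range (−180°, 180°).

At s = jω = j1:
pole (s+1): 1 + j1 → |·| = √(1²+1²) = √2 ≈ 1.4142, ∠ = arctan(1/1) ≈ 45.00°
|T| = 2 / 1.4142 ≈ 1.4142
Gain = 20 log₁₀(1.4142) ≈ 3.01 dB
∠T = 0.00° − 45.00° = -45.00°

3.0 dB, -45.0°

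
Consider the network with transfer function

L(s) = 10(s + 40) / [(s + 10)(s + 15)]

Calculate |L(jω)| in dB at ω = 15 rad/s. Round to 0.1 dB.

1.0 dB

At s = jω = j15:
zero (s+40): 40 + j15 → |·| = √(40²+15²) = √1825 ≈ 42.72, ∠ = arctan(15/40) ≈ 20.56°
pole (s+10): 10 + j15 → |·| = √(10²+15²) = √325 ≈ 18.028, ∠ = arctan(15/10) ≈ 56.31°
pole (s+15): 15 + j15 → |·| = √(15²+15²) = √450 ≈ 21.213, ∠ = arctan(15/15) ≈ 45.00°
|L| = 10 · 42.72 / 382.43 ≈ 1.1171
Gain = 20 log₁₀(1.1171) ≈ 0.96 dB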